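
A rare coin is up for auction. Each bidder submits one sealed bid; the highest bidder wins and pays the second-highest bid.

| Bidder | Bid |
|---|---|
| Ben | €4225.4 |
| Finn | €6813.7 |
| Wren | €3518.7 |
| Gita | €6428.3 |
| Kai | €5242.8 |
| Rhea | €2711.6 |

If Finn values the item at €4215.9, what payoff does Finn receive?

Highest bid: Finn at €6813.7, so Finn wins.
Second-highest bid: Gita at €6428.3 — that is the price the winner pays.
Finn's payoff = value − price = €4215.9 − €6428.3 = −€2212.4.

−€2212.4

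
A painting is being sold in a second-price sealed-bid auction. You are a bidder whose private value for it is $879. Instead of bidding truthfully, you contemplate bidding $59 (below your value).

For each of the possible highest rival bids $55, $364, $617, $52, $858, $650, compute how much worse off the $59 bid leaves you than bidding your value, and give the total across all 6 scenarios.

The deviation costs you only when the competing bid falls strictly between $59 and $879; elsewhere both bids give the same outcome.
$55: outcomes coincide → loss $0.
$364: truthful payoff $515, deviation payoff $0 → loss $515.
$617: truthful payoff $262, deviation payoff $0 → loss $262.
$52: outcomes coincide → loss $0.
$858: truthful payoff $21, deviation payoff $0 → loss $21.
$650: truthful payoff $229, deviation payoff $0 → loss $229.
Total loss = $515 + $262 + $21 + $229 = $1027.

$1027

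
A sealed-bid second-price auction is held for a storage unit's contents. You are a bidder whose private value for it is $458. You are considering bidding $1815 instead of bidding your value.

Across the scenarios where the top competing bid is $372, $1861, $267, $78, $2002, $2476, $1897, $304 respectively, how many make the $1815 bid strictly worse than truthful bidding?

The deviation hurts exactly when the highest competing bid lies strictly between $458 and $1815 — overbidding then wins at a price above your value.
$372: below both → same outcome either way.
$1861: above both → same outcome either way.
$267: below both → same outcome either way.
$78: below both → same outcome either way.
$2002: above both → same outcome either way.
$2476: above both → same outcome either way.
$1897: above both → same outcome either way.
$304: below both → same outcome either way.
Count: 0.

0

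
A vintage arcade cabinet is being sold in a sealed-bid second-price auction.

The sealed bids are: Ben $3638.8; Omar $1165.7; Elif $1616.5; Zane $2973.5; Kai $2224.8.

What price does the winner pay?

$2973.5

Highest bid: Ben at $3638.8, so Ben wins.
Second-highest bid: Zane at $2973.5 — that is the price the winner pays.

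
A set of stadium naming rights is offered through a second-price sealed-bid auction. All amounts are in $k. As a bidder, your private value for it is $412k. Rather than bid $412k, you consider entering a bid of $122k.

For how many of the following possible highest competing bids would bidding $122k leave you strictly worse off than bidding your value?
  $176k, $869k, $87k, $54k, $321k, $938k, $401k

3

The deviation hurts exactly when the highest competing bid lies strictly between $122k and $412k — underbidding then forfeits a profitable win.
$176k: inside the interval → strictly worse (loss $236k).
$869k: above both → same outcome either way.
$87k: below both → same outcome either way.
$54k: below both → same outcome either way.
$321k: inside the interval → strictly worse (loss $91k).
$938k: above both → same outcome either way.
$401k: inside the interval → strictly worse (loss $11k).
Count: 3.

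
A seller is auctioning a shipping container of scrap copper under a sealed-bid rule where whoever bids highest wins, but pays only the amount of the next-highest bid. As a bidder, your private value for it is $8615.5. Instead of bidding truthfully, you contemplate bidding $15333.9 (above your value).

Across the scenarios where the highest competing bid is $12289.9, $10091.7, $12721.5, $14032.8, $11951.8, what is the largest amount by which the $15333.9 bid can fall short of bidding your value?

$12289.9: truthful gives $0, deviation gives −$3674.4 → loss $3674.4.
$10091.7: truthful gives $0, deviation gives −$1476.2 → loss $1476.2.
$12721.5: truthful gives $0, deviation gives −$4106 → loss $4106.
$14032.8: truthful gives $0, deviation gives −$5417.3 → loss $5417.3.
$11951.8: truthful gives $0, deviation gives −$3336.3 → loss $3336.3.
Maximum loss: $5417.3.

$5417.3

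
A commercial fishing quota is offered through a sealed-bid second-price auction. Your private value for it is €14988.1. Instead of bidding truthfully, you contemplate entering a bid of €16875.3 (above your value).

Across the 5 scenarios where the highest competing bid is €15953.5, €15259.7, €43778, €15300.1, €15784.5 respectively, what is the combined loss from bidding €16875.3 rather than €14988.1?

€2345.4

The deviation costs you only when the competing bid falls strictly between €14988.1 and €16875.3; elsewhere both bids give the same outcome.
€15953.5: truthful payoff €0, deviation payoff −€965.4 → loss €965.4.
€15259.7: truthful payoff €0, deviation payoff −€271.6 → loss €271.6.
€43778: outcomes coincide → loss €0.
€15300.1: truthful payoff €0, deviation payoff −€312 → loss €312.
€15784.5: truthful payoff €0, deviation payoff −€796.4 → loss €796.4.
Total loss = €965.4 + €271.6 + €312 + €796.4 = €2345.4.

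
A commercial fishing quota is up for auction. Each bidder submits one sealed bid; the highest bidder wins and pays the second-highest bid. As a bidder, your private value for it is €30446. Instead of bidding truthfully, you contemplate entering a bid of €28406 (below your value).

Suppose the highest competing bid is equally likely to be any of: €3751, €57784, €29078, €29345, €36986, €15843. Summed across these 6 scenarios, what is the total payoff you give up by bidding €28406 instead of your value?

The deviation costs you only when the competing bid falls strictly between €28406 and €30446; elsewhere both bids give the same outcome.
€3751: outcomes coincide → loss €0.
€57784: outcomes coincide → loss €0.
€29078: truthful payoff €1368, deviation payoff €0 → loss €1368.
€29345: truthful payoff €1101, deviation payoff €0 → loss €1101.
€36986: outcomes coincide → loss €0.
€15843: outcomes coincide → loss €0.
Total loss = €1368 + €1101 = €2469.
Because the price is fixed by the runner-up's bid, deviating from your value can only change a good outcome into a bad one — never the reverse.

€2469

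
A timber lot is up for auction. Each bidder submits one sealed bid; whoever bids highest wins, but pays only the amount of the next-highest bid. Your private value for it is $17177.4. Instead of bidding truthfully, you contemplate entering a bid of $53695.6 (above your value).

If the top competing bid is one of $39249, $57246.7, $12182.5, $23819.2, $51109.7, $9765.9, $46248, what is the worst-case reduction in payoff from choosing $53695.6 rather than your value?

$39249: truthful gives $0, deviation gives −$22071.6 → loss $22071.6.
$57246.7: same outcome either way → loss $0.
$12182.5: same outcome either way → loss $0.
$23819.2: truthful gives $0, deviation gives −$6641.8 → loss $6641.8.
$51109.7: truthful gives $0, deviation gives −$33932.3 → loss $33932.3.
$9765.9: same outcome either way → loss $0.
$46248: truthful gives $0, deviation gives −$29070.6 → loss $29070.6.
Maximum loss: $33932.3.

$33932.3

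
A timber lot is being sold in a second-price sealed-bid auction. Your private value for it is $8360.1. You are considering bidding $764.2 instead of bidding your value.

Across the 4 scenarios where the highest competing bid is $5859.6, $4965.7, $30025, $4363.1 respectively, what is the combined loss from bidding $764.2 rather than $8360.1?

The deviation costs you only when the competing bid falls strictly between $764.2 and $8360.1; elsewhere both bids give the same outcome.
$5859.6: truthful payoff $2500.5, deviation payoff $0 → loss $2500.5.
$4965.7: truthful payoff $3394.4, deviation payoff $0 → loss $3394.4.
$30025: outcomes coincide → loss $0.
$4363.1: truthful payoff $3997, deviation payoff $0 → loss $3997.
Total loss = $2500.5 + $3394.4 + $3997 = $9891.9.
In a second-price auction your bid sets only whether you win, not what you pay, so bidding your true value is weakly dominant.

$9891.9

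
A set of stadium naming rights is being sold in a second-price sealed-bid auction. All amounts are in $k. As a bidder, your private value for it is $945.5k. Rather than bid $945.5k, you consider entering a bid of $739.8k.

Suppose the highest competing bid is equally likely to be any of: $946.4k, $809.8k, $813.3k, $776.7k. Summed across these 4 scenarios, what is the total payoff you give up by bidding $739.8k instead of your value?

$436.7k

The deviation costs you only when the competing bid falls strictly between $739.8k and $945.5k; elsewhere both bids give the same outcome.
$946.4k: outcomes coincide → loss $0k.
$809.8k: truthful payoff $135.7k, deviation payoff $0k → loss $135.7k.
$813.3k: truthful payoff $132.2k, deviation payoff $0k → loss $132.2k.
$776.7k: truthful payoff $168.8k, deviation payoff $0k → loss $168.8k.
Total loss = $135.7k + $132.2k + $168.8k = $436.7k.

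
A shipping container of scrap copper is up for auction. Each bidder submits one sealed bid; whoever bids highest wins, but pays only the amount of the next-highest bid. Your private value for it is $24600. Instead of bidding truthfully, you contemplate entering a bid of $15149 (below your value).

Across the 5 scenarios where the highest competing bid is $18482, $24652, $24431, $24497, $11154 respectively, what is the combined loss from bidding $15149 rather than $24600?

The deviation costs you only when the competing bid falls strictly between $15149 and $24600; elsewhere both bids give the same outcome.
$18482: truthful payoff $6118, deviation payoff $0 → loss $6118.
$24652: outcomes coincide → loss $0.
$24431: truthful payoff $169, deviation payoff $0 → loss $169.
$24497: truthful payoff $103, deviation payoff $0 → loss $103.
$11154: outcomes coincide → loss $0.
Total loss = $6118 + $169 + $103 = $6390.

$6390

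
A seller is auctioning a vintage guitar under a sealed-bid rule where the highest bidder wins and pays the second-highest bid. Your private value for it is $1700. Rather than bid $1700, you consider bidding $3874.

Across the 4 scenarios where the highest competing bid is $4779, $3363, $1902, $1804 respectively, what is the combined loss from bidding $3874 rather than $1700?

The deviation costs you only when the competing bid falls strictly between $1700 and $3874; elsewhere both bids give the same outcome.
$4779: outcomes coincide → loss $0.
$3363: truthful payoff $0, deviation payoff −$1663 → loss $1663.
$1902: truthful payoff $0, deviation payoff −$202 → loss $202.
$1804: truthful payoff $0, deviation payoff −$104 → loss $104.
Total loss = $1663 + $202 + $104 = $1969.
Because the price is fixed by the runner-up's bid, deviating from your value can only change a good outcome into a bad one — never the reverse.

$1969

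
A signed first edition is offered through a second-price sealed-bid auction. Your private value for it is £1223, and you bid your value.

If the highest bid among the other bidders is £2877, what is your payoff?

£0

Your bid £1223 is below the highest competing bid £2877, so you lose.
A losing bidder pays nothing and receives nothing: payoff = £0.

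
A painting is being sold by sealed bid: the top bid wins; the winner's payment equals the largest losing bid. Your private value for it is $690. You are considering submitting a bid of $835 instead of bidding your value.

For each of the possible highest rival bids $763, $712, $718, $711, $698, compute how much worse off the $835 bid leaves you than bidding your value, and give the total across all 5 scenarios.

$152

The deviation costs you only when the competing bid falls strictly between $690 and $835; elsewhere both bids give the same outcome.
$763: truthful payoff $0, deviation payoff −$73 → loss $73.
$712: truthful payoff $0, deviation payoff −$22 → loss $22.
$718: truthful payoff $0, deviation payoff −$28 → loss $28.
$711: truthful payoff $0, deviation payoff −$21 → loss $21.
$698: truthful payoff $0, deviation payoff −$8 → loss $8.
Total loss = $73 + $22 + $28 + $21 + $8 = $152.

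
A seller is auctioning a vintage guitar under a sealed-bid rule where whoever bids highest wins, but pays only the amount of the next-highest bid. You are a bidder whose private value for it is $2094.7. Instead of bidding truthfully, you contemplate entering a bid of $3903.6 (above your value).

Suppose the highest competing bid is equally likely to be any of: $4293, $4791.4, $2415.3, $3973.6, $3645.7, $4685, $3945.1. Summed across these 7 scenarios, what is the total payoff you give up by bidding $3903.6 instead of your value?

$1871.6

The deviation costs you only when the competing bid falls strictly between $2094.7 and $3903.6; elsewhere both bids give the same outcome.
$4293: outcomes coincide → loss $0.
$4791.4: outcomes coincide → loss $0.
$2415.3: truthful payoff $0, deviation payoff −$320.6 → loss $320.6.
$3973.6: outcomes coincide → loss $0.
$3645.7: truthful payoff $0, deviation payoff −$1551 → loss $1551.
$4685: outcomes coincide → loss $0.
$3945.1: outcomes coincide → loss $0.
Total loss = $320.6 + $1551 = $1871.6.
In a second-price auction your bid sets only whether you win, not what you pay, so bidding your true value is weakly dominant.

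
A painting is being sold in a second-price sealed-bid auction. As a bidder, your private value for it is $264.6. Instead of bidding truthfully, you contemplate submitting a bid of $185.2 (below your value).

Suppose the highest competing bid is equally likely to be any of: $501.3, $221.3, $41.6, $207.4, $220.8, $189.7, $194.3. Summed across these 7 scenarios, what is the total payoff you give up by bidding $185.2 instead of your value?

$289.5

The deviation costs you only when the competing bid falls strictly between $185.2 and $264.6; elsewhere both bids give the same outcome.
$501.3: outcomes coincide → loss $0.
$221.3: truthful payoff $43.3, deviation payoff $0 → loss $43.3.
$41.6: outcomes coincide → loss $0.
$207.4: truthful payoff $57.2, deviation payoff $0 → loss $57.2.
$220.8: truthful payoff $43.8, deviation payoff $0 → loss $43.8.
$189.7: truthful payoff $74.9, deviation payoff $0 → loss $74.9.
$194.3: truthful payoff $70.3, deviation payoff $0 → loss $70.3.
Total loss = $43.3 + $57.2 + $43.8 + $74.9 + $70.3 = $289.5.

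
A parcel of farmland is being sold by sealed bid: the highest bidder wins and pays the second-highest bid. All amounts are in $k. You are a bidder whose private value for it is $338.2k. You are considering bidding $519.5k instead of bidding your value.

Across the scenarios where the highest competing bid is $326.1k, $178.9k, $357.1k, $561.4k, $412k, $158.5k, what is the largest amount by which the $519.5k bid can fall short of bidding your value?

$326.1k: same outcome either way → loss $0k.
$178.9k: same outcome either way → loss $0k.
$357.1k: truthful gives $0k, deviation gives −$18.9k → loss $18.9k.
$561.4k: same outcome either way → loss $0k.
$412k: truthful gives $0k, deviation gives −$73.8k → loss $73.8k.
$158.5k: same outcome either way → loss $0k.
Maximum loss: $73.8k.

$73.8k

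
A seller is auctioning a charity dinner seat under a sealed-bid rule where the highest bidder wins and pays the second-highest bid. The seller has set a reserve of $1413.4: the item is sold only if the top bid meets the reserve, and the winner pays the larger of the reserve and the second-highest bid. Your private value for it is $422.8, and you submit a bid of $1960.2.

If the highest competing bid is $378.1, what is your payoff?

−$990.6

Your bid $1960.2 is the highest and exceeds the reserve.
Price = max(second-highest bid, reserve) = max($378.1, $1413.4) = $1413.4.
Payoff = $422.8 − $1413.4 = −$990.6.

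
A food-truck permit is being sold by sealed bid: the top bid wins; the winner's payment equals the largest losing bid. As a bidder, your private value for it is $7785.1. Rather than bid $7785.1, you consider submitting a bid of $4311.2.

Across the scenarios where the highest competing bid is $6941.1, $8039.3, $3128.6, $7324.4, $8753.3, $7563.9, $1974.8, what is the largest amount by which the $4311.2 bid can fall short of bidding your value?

$844

$6941.1: truthful gives $844, deviation gives $0 → loss $844.
$8039.3: same outcome either way → loss $0.
$3128.6: same outcome either way → loss $0.
$7324.4: truthful gives $460.7, deviation gives $0 → loss $460.7.
$8753.3: same outcome either way → loss $0.
$7563.9: truthful gives $221.2, deviation gives $0 → loss $221.2.
$1974.8: same outcome either way → loss $0.
Maximum loss: $844.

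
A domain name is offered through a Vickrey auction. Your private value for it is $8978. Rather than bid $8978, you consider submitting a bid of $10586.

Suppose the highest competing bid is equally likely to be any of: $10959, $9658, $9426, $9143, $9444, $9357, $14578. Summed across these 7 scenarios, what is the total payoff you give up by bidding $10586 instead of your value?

$2138

The deviation costs you only when the competing bid falls strictly between $8978 and $10586; elsewhere both bids give the same outcome.
$10959: outcomes coincide → loss $0.
$9658: truthful payoff $0, deviation payoff −$680 → loss $680.
$9426: truthful payoff $0, deviation payoff −$448 → loss $448.
$9143: truthful payoff $0, deviation payoff −$165 → loss $165.
$9444: truthful payoff $0, deviation payoff −$466 → loss $466.
$9357: truthful payoff $0, deviation payoff −$379 → loss $379.
$14578: outcomes coincide → loss $0.
Total loss = $680 + $448 + $165 + $466 + $379 = $2138.
Because the price is fixed by the runner-up's bid, deviating from your value can only change a good outcome into a bad one — never the reverse.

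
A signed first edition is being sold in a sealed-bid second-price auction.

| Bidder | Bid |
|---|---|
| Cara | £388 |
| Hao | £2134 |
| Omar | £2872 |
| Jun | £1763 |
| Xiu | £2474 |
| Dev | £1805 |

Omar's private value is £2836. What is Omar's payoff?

Highest bid: Omar at £2872, so Omar wins.
Second-highest bid: Xiu at £2474 — that is the price the winner pays.
Omar's payoff = value − price = £2836 − £2474 = £362.

£362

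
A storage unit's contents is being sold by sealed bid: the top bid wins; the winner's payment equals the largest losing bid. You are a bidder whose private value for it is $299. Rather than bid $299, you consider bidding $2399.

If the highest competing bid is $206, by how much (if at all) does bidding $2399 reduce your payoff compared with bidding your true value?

$0

Bidding your value $299: you win (since $299 > $206) and pay $206. Payoff $93.
Bidding $2399: you win and pay $206. Payoff $299 − $206 = $93.
Difference = $93 − $93 = $0; both bids lead to the same outcome because the competing bid is below both your value and your alternative bid.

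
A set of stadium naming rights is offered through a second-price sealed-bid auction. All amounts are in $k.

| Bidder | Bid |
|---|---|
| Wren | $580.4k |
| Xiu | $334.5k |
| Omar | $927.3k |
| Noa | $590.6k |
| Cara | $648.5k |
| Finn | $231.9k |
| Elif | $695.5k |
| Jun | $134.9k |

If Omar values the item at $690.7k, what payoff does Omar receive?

−$4.8k

Highest bid: Omar at $927.3k, so Omar wins.
Second-highest bid: Elif at $695.5k — that is the price the winner pays.
Omar's payoff = value − price = $690.7k − $695.5k = −$4.8k.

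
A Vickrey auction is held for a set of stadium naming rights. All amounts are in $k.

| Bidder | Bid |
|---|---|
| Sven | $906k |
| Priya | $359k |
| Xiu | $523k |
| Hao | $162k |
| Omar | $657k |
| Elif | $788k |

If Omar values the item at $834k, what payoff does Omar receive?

$0k

Highest bid: Sven at $906k, so Sven wins.
Second-highest bid: Elif at $788k — that is the price the winner pays.
Omar did not win, so Omar pays nothing and receives nothing: payoff $0k.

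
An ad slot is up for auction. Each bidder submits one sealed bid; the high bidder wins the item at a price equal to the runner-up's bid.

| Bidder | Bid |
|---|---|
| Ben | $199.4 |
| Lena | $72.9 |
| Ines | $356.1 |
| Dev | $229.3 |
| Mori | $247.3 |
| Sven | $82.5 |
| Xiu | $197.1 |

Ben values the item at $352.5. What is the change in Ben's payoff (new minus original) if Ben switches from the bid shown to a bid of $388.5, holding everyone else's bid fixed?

The highest bid among the other bidders is $356.1; Ben's bid doesn't change that.
Original bid $199.4: Ben is not highest (top rival bid is $356.1); payoff $0.
Alternative bid $388.5: Ben is highest, pays the top rival bid $356.1; payoff $352.5 − $356.1 = −$3.6.
Change in payoff = −$3.6 − ($0) = −$3.6.

−$3.6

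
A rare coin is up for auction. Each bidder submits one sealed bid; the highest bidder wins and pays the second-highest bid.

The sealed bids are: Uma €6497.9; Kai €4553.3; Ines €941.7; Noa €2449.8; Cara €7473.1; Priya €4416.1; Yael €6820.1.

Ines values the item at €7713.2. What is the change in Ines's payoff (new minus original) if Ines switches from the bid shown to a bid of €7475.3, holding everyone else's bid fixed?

The highest bid among the other bidders is €7473.1; Ines's bid doesn't change that.
Original bid €941.7: Ines is not highest (top rival bid is €7473.1); payoff €0.
Alternative bid €7475.3: Ines is highest, pays the top rival bid €7473.1; payoff €7713.2 − €7473.1 = €240.1.
Change in payoff = €240.1 − (€0) = €240.1.

€240.1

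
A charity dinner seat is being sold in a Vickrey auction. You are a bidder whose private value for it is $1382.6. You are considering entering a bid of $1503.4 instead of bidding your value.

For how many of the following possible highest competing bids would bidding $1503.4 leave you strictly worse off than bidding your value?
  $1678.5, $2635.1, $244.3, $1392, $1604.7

1

The deviation hurts exactly when the highest competing bid lies strictly between $1382.6 and $1503.4 — overbidding then wins at a price above your value.
$1678.5: above both → same outcome either way.
$2635.1: above both → same outcome either way.
$244.3: below both → same outcome either way.
$1392: inside the interval → strictly worse (loss $9.4).
$1604.7: above both → same outcome either way.
Count: 1.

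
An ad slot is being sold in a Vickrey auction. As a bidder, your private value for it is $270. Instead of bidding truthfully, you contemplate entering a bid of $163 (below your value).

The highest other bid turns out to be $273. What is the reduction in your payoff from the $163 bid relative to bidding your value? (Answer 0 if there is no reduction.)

Bidding your value $270: you lose (since $270 < $273). Payoff $0.
Bidding $163: you lose. Payoff $0.
Difference = $0 − $0 = $0; both bids lead to the same outcome because the competing bid is above both your value and your alternative bid.

$0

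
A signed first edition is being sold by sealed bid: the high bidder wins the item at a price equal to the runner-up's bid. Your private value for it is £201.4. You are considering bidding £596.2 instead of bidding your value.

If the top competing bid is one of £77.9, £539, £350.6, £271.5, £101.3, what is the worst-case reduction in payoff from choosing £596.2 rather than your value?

£337.6

£77.9: same outcome either way → loss £0.
£539: truthful gives £0, deviation gives −£337.6 → loss £337.6.
£350.6: truthful gives £0, deviation gives −£149.2 → loss £149.2.
£271.5: truthful gives £0, deviation gives −£70.1 → loss £70.1.
£101.3: same outcome either way → loss £0.
Maximum loss: £337.6.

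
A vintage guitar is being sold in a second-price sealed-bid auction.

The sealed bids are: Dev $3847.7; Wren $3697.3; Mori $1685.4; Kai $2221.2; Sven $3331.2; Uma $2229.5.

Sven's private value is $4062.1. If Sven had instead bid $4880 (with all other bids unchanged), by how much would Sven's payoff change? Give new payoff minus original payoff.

$214.4

The highest bid among the other bidders is $3847.7; Sven's bid doesn't change that.
Original bid $3331.2: Sven is not highest (top rival bid is $3847.7); payoff $0.
Alternative bid $4880: Sven is highest, pays the top rival bid $3847.7; payoff $4062.1 − $3847.7 = $214.4.
Change in payoff = $214.4 − ($0) = $214.4.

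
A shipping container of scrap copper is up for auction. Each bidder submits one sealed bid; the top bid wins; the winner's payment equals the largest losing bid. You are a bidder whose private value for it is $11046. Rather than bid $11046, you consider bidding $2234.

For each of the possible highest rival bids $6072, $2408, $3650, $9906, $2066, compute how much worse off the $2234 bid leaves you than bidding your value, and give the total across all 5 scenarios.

$22148

The deviation costs you only when the competing bid falls strictly between $2234 and $11046; elsewhere both bids give the same outcome.
$6072: truthful payoff $4974, deviation payoff $0 → loss $4974.
$2408: truthful payoff $8638, deviation payoff $0 → loss $8638.
$3650: truthful payoff $7396, deviation payoff $0 → loss $7396.
$9906: truthful payoff $1140, deviation payoff $0 → loss $1140.
$2066: outcomes coincide → loss $0.
Total loss = $4974 + $8638 + $7396 + $1140 = $22148.
Because the price is fixed by the runner-up's bid, deviating from your value can only change a good outcome into a bad one — never the reverse.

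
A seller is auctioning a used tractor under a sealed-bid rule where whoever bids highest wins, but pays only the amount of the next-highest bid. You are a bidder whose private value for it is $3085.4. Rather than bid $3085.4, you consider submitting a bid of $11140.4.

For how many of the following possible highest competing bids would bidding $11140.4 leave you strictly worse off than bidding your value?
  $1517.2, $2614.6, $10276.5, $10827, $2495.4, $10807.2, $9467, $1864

4

The deviation hurts exactly when the highest competing bid lies strictly between $3085.4 and $11140.4 — overbidding then wins at a price above your value.
$1517.2: below both → same outcome either way.
$2614.6: below both → same outcome either way.
$10276.5: inside the interval → strictly worse (loss $7191.1).
$10827: inside the interval → strictly worse (loss $7741.6).
$2495.4: below both → same outcome either way.
$10807.2: inside the interval → strictly worse (loss $7721.8).
$9467: inside the interval → strictly worse (loss $6381.6).
$1864: below both → same outcome either way.
Count: 4.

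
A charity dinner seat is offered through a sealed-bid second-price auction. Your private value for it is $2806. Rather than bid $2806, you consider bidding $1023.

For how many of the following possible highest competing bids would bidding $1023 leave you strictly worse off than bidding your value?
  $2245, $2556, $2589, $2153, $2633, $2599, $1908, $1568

8

The deviation hurts exactly when the highest competing bid lies strictly between $1023 and $2806 — underbidding then forfeits a profitable win.
$2245: inside the interval → strictly worse (loss $561).
$2556: inside the interval → strictly worse (loss $250).
$2589: inside the interval → strictly worse (loss $217).
$2153: inside the interval → strictly worse (loss $653).
$2633: inside the interval → strictly worse (loss $173).
$2599: inside the interval → strictly worse (loss $207).
$1908: inside the interval → strictly worse (loss $898).
$1568: inside the interval → strictly worse (loss $1238).
Count: 8.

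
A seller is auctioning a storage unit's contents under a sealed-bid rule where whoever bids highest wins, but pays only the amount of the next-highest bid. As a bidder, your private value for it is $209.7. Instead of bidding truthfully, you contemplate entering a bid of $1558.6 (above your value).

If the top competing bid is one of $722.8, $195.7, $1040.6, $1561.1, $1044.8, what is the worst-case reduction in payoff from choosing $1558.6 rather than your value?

$722.8: truthful gives $0, deviation gives −$513.1 → loss $513.1.
$195.7: same outcome either way → loss $0.
$1040.6: truthful gives $0, deviation gives −$830.9 → loss $830.9.
$1561.1: same outcome either way → loss $0.
$1044.8: truthful gives $0, deviation gives −$835.1 → loss $835.1.
Maximum loss: $835.1.

$835.1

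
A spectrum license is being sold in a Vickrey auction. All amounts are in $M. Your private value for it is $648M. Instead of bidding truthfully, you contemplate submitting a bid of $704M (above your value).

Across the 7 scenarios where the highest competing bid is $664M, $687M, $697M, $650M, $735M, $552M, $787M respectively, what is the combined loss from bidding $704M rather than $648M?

The deviation costs you only when the competing bid falls strictly between $648M and $704M; elsewhere both bids give the same outcome.
$664M: truthful payoff $0M, deviation payoff −$16M → loss $16M.
$687M: truthful payoff $0M, deviation payoff −$39M → loss $39M.
$697M: truthful payoff $0M, deviation payoff −$49M → loss $49M.
$650M: truthful payoff $0M, deviation payoff −$2M → loss $2M.
$735M: outcomes coincide → loss $0M.
$552M: outcomes coincide → loss $0M.
$787M: outcomes coincide → loss $0M.
Total loss = $16M + $39M + $49M + $2M = $106M.
In a second-price auction your bid sets only whether you win, not what you pay, so bidding your true value is weakly dominant.

$106M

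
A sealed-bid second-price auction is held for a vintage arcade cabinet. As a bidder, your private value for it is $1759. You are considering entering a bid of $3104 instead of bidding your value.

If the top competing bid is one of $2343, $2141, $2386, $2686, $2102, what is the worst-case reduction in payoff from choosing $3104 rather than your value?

$927

$2343: truthful gives $0, deviation gives −$584 → loss $584.
$2141: truthful gives $0, deviation gives −$382 → loss $382.
$2386: truthful gives $0, deviation gives −$627 → loss $627.
$2686: truthful gives $0, deviation gives −$927 → loss $927.
$2102: truthful gives $0, deviation gives −$343 → loss $343.
Maximum loss: $927.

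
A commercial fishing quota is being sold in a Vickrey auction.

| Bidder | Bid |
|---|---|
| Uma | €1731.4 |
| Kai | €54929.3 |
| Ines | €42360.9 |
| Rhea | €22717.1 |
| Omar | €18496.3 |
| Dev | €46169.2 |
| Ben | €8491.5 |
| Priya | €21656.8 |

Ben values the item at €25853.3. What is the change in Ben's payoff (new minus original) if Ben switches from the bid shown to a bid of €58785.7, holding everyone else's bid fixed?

The highest bid among the other bidders is €54929.3; Ben's bid doesn't change that.
Original bid €8491.5: Ben is not highest (top rival bid is €54929.3); payoff €0.
Alternative bid €58785.7: Ben is highest, pays the top rival bid €54929.3; payoff €25853.3 − €54929.3 = −€29076.
Change in payoff = −€29076 − (€0) = −€29076.

−€29076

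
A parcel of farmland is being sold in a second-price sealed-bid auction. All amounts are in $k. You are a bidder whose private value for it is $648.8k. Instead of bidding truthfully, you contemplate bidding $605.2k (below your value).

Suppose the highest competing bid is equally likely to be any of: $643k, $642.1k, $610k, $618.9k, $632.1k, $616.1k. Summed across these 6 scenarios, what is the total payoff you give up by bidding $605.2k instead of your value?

$130.6k

The deviation costs you only when the competing bid falls strictly between $605.2k and $648.8k; elsewhere both bids give the same outcome.
$643k: truthful payoff $5.8k, deviation payoff $0k → loss $5.8k.
$642.1k: truthful payoff $6.7k, deviation payoff $0k → loss $6.7k.
$610k: truthful payoff $38.8k, deviation payoff $0k → loss $38.8k.
$618.9k: truthful payoff $29.9k, deviation payoff $0k → loss $29.9k.
$632.1k: truthful payoff $16.7k, deviation payoff $0k → loss $16.7k.
$616.1k: truthful payoff $32.7k, deviation payoff $0k → loss $32.7k.
Total loss = $5.8k + $6.7k + $38.8k + $29.9k + $16.7k + $32.7k = $130.6k.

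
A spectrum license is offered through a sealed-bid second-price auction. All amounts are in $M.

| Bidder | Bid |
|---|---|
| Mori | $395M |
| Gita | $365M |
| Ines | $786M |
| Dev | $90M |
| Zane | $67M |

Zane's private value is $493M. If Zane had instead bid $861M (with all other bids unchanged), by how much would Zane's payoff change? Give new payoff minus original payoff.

The highest bid among the other bidders is $786M; Zane's bid doesn't change that.
Original bid $67M: Zane is not highest (top rival bid is $786M); payoff $0M.
Alternative bid $861M: Zane is highest, pays the top rival bid $786M; payoff $493M − $786M = −$293M.
Change in payoff = −$293M − ($0M) = −$293M.

−$293M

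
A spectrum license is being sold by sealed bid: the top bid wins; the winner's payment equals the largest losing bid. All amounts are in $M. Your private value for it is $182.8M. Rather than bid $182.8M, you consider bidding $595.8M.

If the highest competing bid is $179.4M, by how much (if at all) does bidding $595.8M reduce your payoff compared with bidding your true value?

$0M

Bidding your value $182.8M: you win (since $182.8M > $179.4M) and pay $179.4M. Payoff $3.4M.
Bidding $595.8M: you win and pay $179.4M. Payoff $182.8M − $179.4M = $3.4M.
Difference = $3.4M − $3.4M = $0M; both bids lead to the same outcome because the competing bid is below both your value and your alternative bid.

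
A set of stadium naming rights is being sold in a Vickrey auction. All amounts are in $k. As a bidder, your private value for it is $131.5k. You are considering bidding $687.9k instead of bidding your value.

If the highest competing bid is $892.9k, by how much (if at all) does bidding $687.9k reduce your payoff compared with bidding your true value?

Bidding your value $131.5k: you lose (since $131.5k < $892.9k). Payoff $0k.
Bidding $687.9k: you lose. Payoff $0k.
Difference = $0k − $0k = $0k; both bids lead to the same outcome because the competing bid is above both your value and your alternative bid.
In a second-price auction your bid sets only whether you win, not what you pay, so bidding your true value is weakly dominant.

$0k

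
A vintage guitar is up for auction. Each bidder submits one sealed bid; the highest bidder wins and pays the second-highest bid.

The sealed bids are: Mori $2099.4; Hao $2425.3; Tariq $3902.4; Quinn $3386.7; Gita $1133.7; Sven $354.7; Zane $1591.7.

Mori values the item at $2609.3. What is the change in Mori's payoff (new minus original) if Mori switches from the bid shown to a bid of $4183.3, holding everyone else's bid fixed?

−$1293.1

The highest bid among the other bidders is $3902.4; Mori's bid doesn't change that.
Original bid $2099.4: Mori is not highest (top rival bid is $3902.4); payoff $0.
Alternative bid $4183.3: Mori is highest, pays the top rival bid $3902.4; payoff $2609.3 − $3902.4 = −$1293.1.
Change in payoff = −$1293.1 − ($0) = −$1293.1.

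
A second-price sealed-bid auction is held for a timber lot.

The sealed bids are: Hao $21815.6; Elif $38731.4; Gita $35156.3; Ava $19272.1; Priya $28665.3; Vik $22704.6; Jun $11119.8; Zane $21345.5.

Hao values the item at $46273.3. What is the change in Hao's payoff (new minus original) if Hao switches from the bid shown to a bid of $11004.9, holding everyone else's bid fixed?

The highest bid among the other bidders is $38731.4; Hao's bid doesn't change that.
Original bid $21815.6: Hao is not highest (top rival bid is $38731.4); payoff $0.
Alternative bid $11004.9: Hao is not highest (top rival bid is $38731.4); payoff $0.
Change in payoff = $0 − ($0) = $0.

$0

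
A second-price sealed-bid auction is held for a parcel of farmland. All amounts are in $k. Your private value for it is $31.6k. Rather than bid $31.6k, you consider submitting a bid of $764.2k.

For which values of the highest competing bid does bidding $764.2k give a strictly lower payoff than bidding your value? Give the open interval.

If the competing bid is below $31.6k, both bids win at the same price — no difference.
If it is above $764.2k, both bids lose — no difference.
If it lies strictly between $31.6k and $764.2k, bidding your value loses (payoff 0) while bidding $764.2k wins at a price above your value (payoff negative).
So the deviation strictly hurts on the open interval ($31.6k, $764.2k).

($31.6k, $764.2k)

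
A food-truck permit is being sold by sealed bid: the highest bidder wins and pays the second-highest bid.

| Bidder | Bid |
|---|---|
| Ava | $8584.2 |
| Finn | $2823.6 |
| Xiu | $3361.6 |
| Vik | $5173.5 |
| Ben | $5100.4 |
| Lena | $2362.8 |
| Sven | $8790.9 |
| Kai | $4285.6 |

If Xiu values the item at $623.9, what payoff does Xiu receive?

$0

Highest bid: Sven at $8790.9, so Sven wins.
Second-highest bid: Ava at $8584.2 — that is the price the winner pays.
Xiu did not win, so Xiu pays nothing and receives nothing: payoff $0.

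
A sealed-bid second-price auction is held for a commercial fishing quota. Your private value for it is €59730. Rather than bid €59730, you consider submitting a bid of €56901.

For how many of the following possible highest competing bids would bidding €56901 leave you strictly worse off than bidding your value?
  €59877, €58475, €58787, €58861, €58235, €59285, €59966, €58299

6

The deviation hurts exactly when the highest competing bid lies strictly between €56901 and €59730 — underbidding then forfeits a profitable win.
€59877: above both → same outcome either way.
€58475: inside the interval → strictly worse (loss €1255).
€58787: inside the interval → strictly worse (loss €943).
€58861: inside the interval → strictly worse (loss €869).
€58235: inside the interval → strictly worse (loss €1495).
€59285: inside the interval → strictly worse (loss €445).
€59966: above both → same outcome either way.
€58299: inside the interval → strictly worse (loss €1431).
Count: 6.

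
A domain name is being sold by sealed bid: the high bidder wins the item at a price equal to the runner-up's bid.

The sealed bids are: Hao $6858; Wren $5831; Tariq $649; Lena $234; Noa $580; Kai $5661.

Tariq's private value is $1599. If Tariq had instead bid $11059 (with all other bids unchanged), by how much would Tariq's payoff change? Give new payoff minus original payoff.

−$5259

The highest bid among the other bidders is $6858; Tariq's bid doesn't change that.
Original bid $649: Tariq is not highest (top rival bid is $6858); payoff $0.
Alternative bid $11059: Tariq is highest, pays the top rival bid $6858; payoff $1599 − $6858 = −$5259.
Change in payoff = −$5259 − ($0) = −$5259.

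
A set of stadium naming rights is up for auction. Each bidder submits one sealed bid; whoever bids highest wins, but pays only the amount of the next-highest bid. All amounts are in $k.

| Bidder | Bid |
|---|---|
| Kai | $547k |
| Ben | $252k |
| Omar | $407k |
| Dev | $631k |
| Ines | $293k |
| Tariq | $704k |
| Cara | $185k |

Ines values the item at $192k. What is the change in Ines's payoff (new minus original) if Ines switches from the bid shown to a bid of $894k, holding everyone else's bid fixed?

The highest bid among the other bidders is $704k; Ines's bid doesn't change that.
Original bid $293k: Ines is not highest (top rival bid is $704k); payoff $0k.
Alternative bid $894k: Ines is highest, pays the top rival bid $704k; payoff $192k − $704k = −$512k.
Change in payoff = −$512k − ($0k) = −$512k.

−$512k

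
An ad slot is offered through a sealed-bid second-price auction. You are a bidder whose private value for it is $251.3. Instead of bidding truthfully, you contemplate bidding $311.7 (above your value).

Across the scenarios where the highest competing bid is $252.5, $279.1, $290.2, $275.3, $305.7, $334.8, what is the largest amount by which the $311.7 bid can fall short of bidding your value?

$252.5: truthful gives $0, deviation gives −$1.2 → loss $1.2.
$279.1: truthful gives $0, deviation gives −$27.8 → loss $27.8.
$290.2: truthful gives $0, deviation gives −$38.9 → loss $38.9.
$275.3: truthful gives $0, deviation gives −$24 → loss $24.
$305.7: truthful gives $0, deviation gives −$54.4 → loss $54.4.
$334.8: same outcome either way → loss $0.
Maximum loss: $54.4.

$54.4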